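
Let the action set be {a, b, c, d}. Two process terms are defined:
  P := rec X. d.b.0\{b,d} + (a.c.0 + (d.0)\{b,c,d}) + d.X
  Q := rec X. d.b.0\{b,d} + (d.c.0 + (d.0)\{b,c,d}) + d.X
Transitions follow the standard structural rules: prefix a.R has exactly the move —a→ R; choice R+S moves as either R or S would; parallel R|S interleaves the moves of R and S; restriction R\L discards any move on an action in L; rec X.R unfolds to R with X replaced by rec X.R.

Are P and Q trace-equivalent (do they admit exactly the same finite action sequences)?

P's transition system — 5 states:
  u0 = rec X. d.b.0\{b,d} + (a.c.0 + (d.0)\{b,c,d}) + d.X → -a-> u1, -d-> u0, -d-> u2
  u1 = c.0 → -c-> u3
  u2 = b.0\{b,d} → -b-> u4
  u3 = 0 → (no moves)
  u4 = 0\{b,d} → (no moves)
Q's transition system — 5 states:
  v0 = rec X. d.b.0\{b,d} + (d.c.0 + (d.0)\{b,c,d}) + d.X → -d-> v0, -d-> v1, -d-> v2
  v1 = b.0\{b,d} → -b-> v3
  v2 = c.0 → -c-> v4
  v3 = 0\{b,d} → (no moves)
  v4 = 0 → (no moves)
Executing a from P (initial set {u0}):
  after a @ step 1: {u1}
  P completes σ.
Executing a from Q (initial set {v0}):
  after a @ step 1: no successor for Q

traces(P) ≠ traces(Q) — witness ⟨a⟩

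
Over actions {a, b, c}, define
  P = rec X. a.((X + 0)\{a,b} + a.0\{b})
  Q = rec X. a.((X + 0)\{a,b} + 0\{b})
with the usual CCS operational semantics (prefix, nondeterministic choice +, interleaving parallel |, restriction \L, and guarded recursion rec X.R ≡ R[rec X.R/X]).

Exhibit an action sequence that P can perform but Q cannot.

aa

P's transition system — 3 states:
  s0 = rec X. a.((X + 0)\{a,b} + a.0\{b}) | ··a··> s1
  s1 = ((rec X. a.((X + 0)\{a,b} + a.0\{b})) + 0)\{a,b} + a.0\{b} | ··a··> s2
  s2 = 0\{b} | deadlocked
Q's transition system — 2 states:
  t0 = rec X. a.((X + 0)\{a,b} + 0\{b}) | ··a··> t1
  t1 = ((rec X. a.((X + 0)\{a,b} + 0\{b})) + 0)\{a,b} + 0\{b} | deadlocked
Executing aa from P (initial set {s0}):
  step 1 (a): {s1}
  step 2 (a): {s2}
  — P admits the full trace.
Executing aa from Q (initial set {t0}):
  step 1 (a): {t1}
  step 2 (a): no successor for Q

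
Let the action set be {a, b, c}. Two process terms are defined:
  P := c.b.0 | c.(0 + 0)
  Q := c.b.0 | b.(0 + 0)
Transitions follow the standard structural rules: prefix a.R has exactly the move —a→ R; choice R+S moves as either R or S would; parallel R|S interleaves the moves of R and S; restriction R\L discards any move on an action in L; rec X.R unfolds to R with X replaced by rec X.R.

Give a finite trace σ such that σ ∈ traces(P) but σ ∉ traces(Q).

Reachable graph of P (6 states):
  p0 = c.b.0 | c.(0 + 0) | -c-> p1, -c-> p2
  p1 = b.0 | c.(0 + 0) | -b-> p3, -c-> p4
  p2 = c.b.0 | (0 + 0) | -c-> p4
  p3 = 0 | c.(0 + 0) | -c-> p5
  p4 = b.0 | (0 + 0) | -b-> p5
  p5 = 0 | (0 + 0) | deadlocked
Reachable graph of Q (6 states):
  q0 = c.b.0 | b.(0 + 0) | -b-> q1, -c-> q2
  q1 = c.b.0 | (0 + 0) | -c-> q3
  q2 = b.0 | b.(0 + 0) | -b-> q3, -b-> q4
  q3 = b.0 | (0 + 0) | -b-> q5
  q4 = 0 | b.(0 + 0) | -b-> q5
  q5 = 0 | (0 + 0) | deadlocked
Run σ = ⟨cc⟩ on P: start {p0}
  [1] c ⇒ {p1, p2}
  [2] c ⇒ {p4}
  — P admits the full trace.
Run σ = ⟨cc⟩ on Q: start {q0}
  [1] c ⇒ {q2}
  [2] c ⇒ ∅  — Q cannot continue

cc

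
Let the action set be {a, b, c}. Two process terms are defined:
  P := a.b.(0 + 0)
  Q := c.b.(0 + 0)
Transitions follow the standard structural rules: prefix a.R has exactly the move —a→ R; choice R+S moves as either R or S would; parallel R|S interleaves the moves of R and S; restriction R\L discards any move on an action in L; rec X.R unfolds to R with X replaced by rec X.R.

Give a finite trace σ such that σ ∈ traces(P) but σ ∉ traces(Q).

LTS(P): 3 reachable states
  p0 = a.b.(0 + 0) | -a-> p1
  p1 = b.(0 + 0) | -b-> p2
  p2 = 0 + 0 | deadlocked
LTS(Q): 3 reachable states
  q0 = c.b.(0 + 0) | -c-> q1
  q1 = b.(0 + 0) | -b-> q2
  q2 = 0 + 0 | deadlocked
Run σ = ⟨a⟩ on P: start {p0}
  [1] a ⇒ {p1}
  — P admits the full trace.
Run σ = ⟨a⟩ on Q: start {q0}
  [1] a ⇒ no successor for Q

a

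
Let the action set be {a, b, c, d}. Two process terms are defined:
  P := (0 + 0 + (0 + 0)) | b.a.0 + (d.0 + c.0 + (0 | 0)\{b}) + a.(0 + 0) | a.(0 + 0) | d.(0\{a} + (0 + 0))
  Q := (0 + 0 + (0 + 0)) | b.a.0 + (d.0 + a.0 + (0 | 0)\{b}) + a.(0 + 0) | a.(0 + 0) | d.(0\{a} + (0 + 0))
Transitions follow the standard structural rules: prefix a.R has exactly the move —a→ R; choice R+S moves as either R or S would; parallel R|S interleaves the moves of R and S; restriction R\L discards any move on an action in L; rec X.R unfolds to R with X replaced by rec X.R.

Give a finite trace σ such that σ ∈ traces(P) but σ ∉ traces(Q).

LTS(P): 11 reachable states
  p0 = (0 + 0 + (0 + 0)) | b.a.0 + (d.0 + c.0 + (0 | 0)\{b}) + a.(0 + 0) | a.(0 + 0) | d.(0\{a} + (0 + 0)) ⊢ =a=> p1, =a=> p2, =b=> p3, =c=> p4, =d=> p4, =d=> p5
  p1 = (0 + 0) | a.(0 + 0) | d.(0\{a} + (0 + 0)) ⊢ =a=> p6, =d=> p7
  p2 = a.(0 + 0) | (0 + 0) | d.(0\{a} + (0 + 0)) ⊢ =a=> p6, =d=> p8
  p3 = (0 + 0 + (0 + 0)) | a.0 ⊢ =a=> p9
  p4 = 0 ⊢ stopped
  p5 = a.(0 + 0) | a.(0 + 0) | (0\{a} + (0 + 0)) ⊢ =a=> p7, =a=> p8
  p6 = (0 + 0) | (0 + 0) | d.(0\{a} + (0 + 0)) ⊢ =d=> p10
  p7 = (0 + 0) | a.(0 + 0) | (0\{a} + (0 + 0)) ⊢ =a=> p10
  p8 = a.(0 + 0) | (0 + 0) | (0\{a} + (0 + 0)) ⊢ =a=> p10
  p9 = (0 + 0 + (0 + 0)) | 0 ⊢ stopped
  p10 = (0 + 0) | (0 + 0) | (0\{a} + (0 + 0)) ⊢ stopped
LTS(Q): 11 reachable states
  q0 = (0 + 0 + (0 + 0)) | b.a.0 + (d.0 + a.0 + (0 | 0)\{b}) + a.(0 + 0) | a.(0 + 0) | d.(0\{a} + (0 + 0)) ⊢ =a=> q1, =a=> q2, =a=> q3, =b=> q4, =d=> q2, =d=> q5
  q1 = (0 + 0) | a.(0 + 0) | d.(0\{a} + (0 + 0)) ⊢ =a=> q6, =d=> q7
  q2 = 0 ⊢ stopped
  q3 = a.(0 + 0) | (0 + 0) | d.(0\{a} + (0 + 0)) ⊢ =a=> q6, =d=> q8
  q4 = (0 + 0 + (0 + 0)) | a.0 ⊢ =a=> q9
  q5 = a.(0 + 0) | a.(0 + 0) | (0\{a} + (0 + 0)) ⊢ =a=> q7, =a=> q8
  q6 = (0 + 0) | (0 + 0) | d.(0\{a} + (0 + 0)) ⊢ =d=> q10
  q7 = (0 + 0) | a.(0 + 0) | (0\{a} + (0 + 0)) ⊢ =a=> q10
  q8 = a.(0 + 0) | (0 + 0) | (0\{a} + (0 + 0)) ⊢ =a=> q10
  q9 = (0 + 0 + (0 + 0)) | 0 ⊢ stopped
  q10 = (0 + 0) | (0 + 0) | (0\{a} + (0 + 0)) ⊢ stopped
Executing c from P (initial set {p0}):
  [1] c ⇒ {p4}
  — P admits the full trace.
Executing c from Q (initial set {q0}):
  [1] c ⇒ no successor for Q

c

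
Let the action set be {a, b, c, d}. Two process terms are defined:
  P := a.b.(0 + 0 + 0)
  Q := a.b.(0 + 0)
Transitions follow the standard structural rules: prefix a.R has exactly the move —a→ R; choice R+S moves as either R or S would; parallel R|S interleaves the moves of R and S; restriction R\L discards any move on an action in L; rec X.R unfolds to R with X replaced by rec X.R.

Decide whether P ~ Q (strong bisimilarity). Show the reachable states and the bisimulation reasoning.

P's transition system — 3 states:
  m0 = a.b.(0 + 0 + 0) → ··a··> m1
  m1 = b.(0 + 0 + 0) → ··b··> m2
  m2 = 0 + 0 + 0 → stopped
Q's transition system — 3 states:
  n0 = a.b.(0 + 0) → ··a··> n1
  n1 = b.(0 + 0) → ··b··> n2
  n2 = 0 + 0 → stopped
Bisimilarity quotient blocks:
  B0 = {m0, n0}
  B1 = {m1, n1}
  B2 = {m2, n2}
m0 ∈ B0, n0 ∈ B0 → same block

YES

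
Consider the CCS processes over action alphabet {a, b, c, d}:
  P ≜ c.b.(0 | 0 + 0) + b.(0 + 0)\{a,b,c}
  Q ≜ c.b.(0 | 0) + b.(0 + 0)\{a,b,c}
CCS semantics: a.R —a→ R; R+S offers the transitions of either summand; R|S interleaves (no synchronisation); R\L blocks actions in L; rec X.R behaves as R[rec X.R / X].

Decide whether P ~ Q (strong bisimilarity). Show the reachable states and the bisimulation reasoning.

bisimilar

LTS(P): 4 reachable states
  u0 = c.b.(0 | 0 + 0) + b.(0 + 0)\{a,b,c} | —b→ u1, —c→ u2
  u1 = (0 + 0)\{a,b,c} | deadlocked
  u2 = b.(0 | 0 + 0) | —b→ u3
  u3 = 0 | 0 + 0 | deadlocked
LTS(Q): 4 reachable states
  v0 = c.b.(0 | 0) + b.(0 + 0)\{a,b,c} | —b→ v1, —c→ v2
  v1 = (0 + 0)\{a,b,c} | deadlocked
  v2 = b.(0 | 0) | —b→ v3
  v3 = 0 | 0 | deadlocked
Coarsest stable partition (strong bisimilarity classes):
  B0 = {u0, v0}
  B1 = {u1, u3, v1, v3}
  B2 = {u2, v2}
u0 ∈ B0, v0 ∈ B0 → same block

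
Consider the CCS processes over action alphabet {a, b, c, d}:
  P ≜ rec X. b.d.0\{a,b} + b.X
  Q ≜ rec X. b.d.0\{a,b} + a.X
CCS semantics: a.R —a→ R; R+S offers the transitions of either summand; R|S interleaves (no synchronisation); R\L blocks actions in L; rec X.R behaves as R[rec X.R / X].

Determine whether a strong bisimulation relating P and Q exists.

LTS(P): 3 reachable states
  s0 = rec X. b.d.0\{a,b} + b.X :: --b--▸ s0, --b--▸ s1
  s1 = d.0\{a,b} :: --d--▸ s2
  s2 = 0\{a,b} :: stopped
LTS(Q): 3 reachable states
  t0 = rec X. b.d.0\{a,b} + a.X :: --a--▸ t0, --b--▸ t1
  t1 = d.0\{a,b} :: --d--▸ t2
  t2 = 0\{a,b} :: stopped
Bisimilarity quotient blocks:
  B0 = {s0}
  B1 = {s1, t1}
  B2 = {s2, t2}
  B3 = {t0}
s0 ∈ B0, t0 ∈ B3 → different blocks

NO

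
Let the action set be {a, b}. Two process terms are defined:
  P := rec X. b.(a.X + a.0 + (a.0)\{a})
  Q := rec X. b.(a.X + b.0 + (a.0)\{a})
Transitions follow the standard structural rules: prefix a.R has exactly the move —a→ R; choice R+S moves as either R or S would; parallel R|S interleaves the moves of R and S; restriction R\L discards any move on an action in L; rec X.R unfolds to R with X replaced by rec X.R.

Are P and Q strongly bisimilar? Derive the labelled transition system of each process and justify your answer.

P ≁ Q

Reachable graph of P (3 states):
  m0 = rec X. b.(a.X + a.0 + (a.0)\{a}) ⊢ --b--▸ m1
  m1 = a.(rec X. b.(a.X + a.0 + (a.0)\{a})) + a.0 + (a.0)\{a} ⊢ --a--▸ m0, --a--▸ m2
  m2 = 0 ⊢ ∅
Reachable graph of Q (3 states):
  n0 = rec X. b.(a.X + b.0 + (a.0)\{a}) ⊢ --b--▸ n1
  n1 = a.(rec X. b.(a.X + b.0 + (a.0)\{a})) + b.0 + (a.0)\{a} ⊢ --a--▸ n0, --b--▸ n2
  n2 = 0 ⊢ ∅
Bisimilarity quotient blocks:
  B0 = {m0}
  B1 = {m1}
  B2 = {m2, n2}
  B3 = {n0}
  B4 = {n1}
m0 ∈ B0, n0 ∈ B3 → different blocks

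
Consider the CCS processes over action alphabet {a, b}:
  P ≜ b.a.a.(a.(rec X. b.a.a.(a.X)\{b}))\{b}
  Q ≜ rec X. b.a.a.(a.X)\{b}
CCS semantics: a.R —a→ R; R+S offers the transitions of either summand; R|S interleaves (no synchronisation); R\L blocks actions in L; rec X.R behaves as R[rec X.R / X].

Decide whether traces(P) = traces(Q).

LTS(P): 5 reachable states
  u0 = b.a.a.(a.(rec X. b.a.a.(a.X)\{b}))\{b} → —b→ u1
  u1 = a.a.(a.(rec X. b.a.a.(a.X)\{b}))\{b} → —a→ u2
  u2 = a.(a.(rec X. b.a.a.(a.X)\{b}))\{b} → —a→ u3
  u3 = (a.(rec X. b.a.a.(a.X)\{b}))\{b} → —a→ u4
  u4 = (rec X. b.a.a.(a.X)\{b})\{b} → deadlocked
LTS(Q): 5 reachable states
  v0 = rec X. b.a.a.(a.X)\{b} → —b→ v1
  v1 = a.a.(a.(rec X. b.a.a.(a.X)\{b}))\{b} → —a→ v2
  v2 = a.(a.(rec X. b.a.a.(a.X)\{b}))\{b} → —a→ v3
  v3 = (a.(rec X. b.a.a.(a.X)\{b}))\{b} → —a→ v4
  v4 = (rec X. b.a.a.(a.X)\{b})\{b} → deadlocked
Coarsest stable partition (strong bisimilarity classes):
  B0 = {u0, v0}
  B1 = {u1, v1}
  B2 = {u2, v2}
  B3 = {u3, v3}
  B4 = {u4, v4}
u0 ∈ B0, v0 ∈ B0 → same block
Bisimilar ⇒ trace-equivalent.

trace-equivalent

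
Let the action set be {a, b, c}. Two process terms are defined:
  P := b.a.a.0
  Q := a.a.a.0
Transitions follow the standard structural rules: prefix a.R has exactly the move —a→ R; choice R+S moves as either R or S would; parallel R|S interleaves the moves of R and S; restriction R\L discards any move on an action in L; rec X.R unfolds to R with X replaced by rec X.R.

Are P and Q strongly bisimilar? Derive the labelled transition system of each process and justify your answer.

P ≁ Q

Reachable graph of P (4 states):
  m0 = b.a.a.0 | =b=> m1
  m1 = a.a.0 | =a=> m2
  m2 = a.0 | =a=> m3
  m3 = 0 | stopped
Reachable graph of Q (4 states):
  n0 = a.a.a.0 | =a=> n1
  n1 = a.a.0 | =a=> n2
  n2 = a.0 | =a=> n3
  n3 = 0 | stopped
Partition-refinement fixed point:
  B0 = {m0}
  B1 = {m1, n1}
  B2 = {m2, n2}
  B3 = {m3, n3}
  B4 = {n0}
m0 ∈ B0, n0 ∈ B4 → different blocks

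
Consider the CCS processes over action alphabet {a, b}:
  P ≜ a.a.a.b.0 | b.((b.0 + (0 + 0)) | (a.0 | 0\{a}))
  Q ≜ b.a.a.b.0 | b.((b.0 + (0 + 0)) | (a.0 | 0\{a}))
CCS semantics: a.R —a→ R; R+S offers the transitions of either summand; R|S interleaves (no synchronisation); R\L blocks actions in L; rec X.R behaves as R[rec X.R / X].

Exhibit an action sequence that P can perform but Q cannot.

a

P's transition system — 25 states:
  u0 = a.a.a.b.0 | b.((b.0 + (0 + 0)) | (a.0 | 0\{a})) | -a-> u1, -b-> u2
  u1 = a.a.b.0 | b.((b.0 + (0 + 0)) | (a.0 | 0\{a})) | -a-> u3, -b-> u4
  u2 = a.a.a.b.0 | ((b.0 + (0 + 0)) | (a.0 | 0\{a})) | -a-> u4, -a-> u5, -b-> u6
  u3 = a.b.0 | b.((b.0 + (0 + 0)) | (a.0 | 0\{a})) | -a-> u7, -b-> u8
  u4 = a.a.b.0 | ((b.0 + (0 + 0)) | (a.0 | 0\{a})) | -a-> u8, -a-> u9, -b-> u10
  u5 = a.a.a.b.0 | ((b.0 + (0 + 0)) | (0 | 0\{a})) | -a-> u9, -b-> u11
  u6 = a.a.a.b.0 | (0 | (a.0 | 0\{a})) | -a-> u10, -a-> u11
  u7 = b.0 | b.((b.0 + (0 + 0)) | (a.0 | 0\{a})) | -b-> u12, -b-> u13
  u8 = a.b.0 | ((b.0 + (0 + 0)) | (a.0 | 0\{a})) | -a-> u13, -a-> u14, -b-> u15
  u9 = a.a.b.0 | ((b.0 + (0 + 0)) | (0 | 0\{a})) | -a-> u14, -b-> u16
  u10 = a.a.b.0 | (0 | (a.0 | 0\{a})) | -a-> u15, -a-> u16
  u11 = a.a.a.b.0 | (0 | (0 | 0\{a})) | -a-> u16
  u12 = 0 | b.((b.0 + (0 + 0)) | (a.0 | 0\{a})) | -b-> u17
  u13 = b.0 | ((b.0 + (0 + 0)) | (a.0 | 0\{a})) | -a-> u18, -b-> u17, -b-> u19
  u14 = a.b.0 | ((b.0 + (0 + 0)) | (0 | 0\{a})) | -a-> u18, -b-> u20
  u15 = a.b.0 | (0 | (a.0 | 0\{a})) | -a-> u19, -a-> u20
  u16 = a.a.b.0 | (0 | (0 | 0\{a})) | -a-> u20
  u17 = 0 | ((b.0 + (0 + 0)) | (a.0 | 0\{a})) | -a-> u21, -b-> u22
  u18 = b.0 | ((b.0 + (0 + 0)) | (0 | 0\{a})) | -b-> u21, -b-> u23
  u19 = b.0 | (0 | (a.0 | 0\{a})) | -a-> u23, -b-> u22
  u20 = a.b.0 | (0 | (0 | 0\{a})) | -a-> u23
  u21 = 0 | ((b.0 + (0 + 0)) | (0 | 0\{a})) | -b-> u24
  u22 = 0 | (0 | (a.0 | 0\{a})) | -a-> u24
  u23 = b.0 | (0 | (0 | 0\{a})) | -b-> u24
  u24 = 0 | (0 | (0 | 0\{a})) | ·
Q's transition system — 25 states:
  v0 = b.a.a.b.0 | b.((b.0 + (0 + 0)) | (a.0 | 0\{a})) | -b-> v1, -b-> v2
  v1 = a.a.b.0 | b.((b.0 + (0 + 0)) | (a.0 | 0\{a})) | -a-> v3, -b-> v4
  v2 = b.a.a.b.0 | ((b.0 + (0 + 0)) | (a.0 | 0\{a})) | -a-> v5, -b-> v4, -b-> v6
  v3 = a.b.0 | b.((b.0 + (0 + 0)) | (a.0 | 0\{a})) | -a-> v7, -b-> v8
  v4 = a.a.b.0 | ((b.0 + (0 + 0)) | (a.0 | 0\{a})) | -a-> v8, -a-> v9, -b-> v10
  v5 = b.a.a.b.0 | ((b.0 + (0 + 0)) | (0 | 0\{a})) | -b-> v11, -b-> v9
  v6 = b.a.a.b.0 | (0 | (a.0 | 0\{a})) | -a-> v11, -b-> v10
  v7 = b.0 | b.((b.0 + (0 + 0)) | (a.0 | 0\{a})) | -b-> v12, -b-> v13
  v8 = a.b.0 | ((b.0 + (0 + 0)) | (a.0 | 0\{a})) | -a-> v13, -a-> v14, -b-> v15
  v9 = a.a.b.0 | ((b.0 + (0 + 0)) | (0 | 0\{a})) | -a-> v14, -b-> v16
  v10 = a.a.b.0 | (0 | (a.0 | 0\{a})) | -a-> v15, -a-> v16
  v11 = b.a.a.b.0 | (0 | (0 | 0\{a})) | -b-> v16
  v12 = 0 | b.((b.0 + (0 + 0)) | (a.0 | 0\{a})) | -b-> v17
  v13 = b.0 | ((b.0 + (0 + 0)) | (a.0 | 0\{a})) | -a-> v18, -b-> v17, -b-> v19
  v14 = a.b.0 | ((b.0 + (0 + 0)) | (0 | 0\{a})) | -a-> v18, -b-> v20
  v15 = a.b.0 | (0 | (a.0 | 0\{a})) | -a-> v19, -a-> v20
  v16 = a.a.b.0 | (0 | (0 | 0\{a})) | -a-> v20
  v17 = 0 | ((b.0 + (0 + 0)) | (a.0 | 0\{a})) | -a-> v21, -b-> v22
  v18 = b.0 | ((b.0 + (0 + 0)) | (0 | 0\{a})) | -b-> v21, -b-> v23
  v19 = b.0 | (0 | (a.0 | 0\{a})) | -a-> v23, -b-> v22
  v20 = a.b.0 | (0 | (0 | 0\{a})) | -a-> v23
  v21 = 0 | ((b.0 + (0 + 0)) | (0 | 0\{a})) | -b-> v24
  v22 = 0 | (0 | (a.0 | 0\{a})) | -a-> v24
  v23 = b.0 | (0 | (0 | 0\{a})) | -b-> v24
  v24 = 0 | (0 | (0 | 0\{a})) | ·
Trace ⟨a⟩ through P, begin at {u0}:
  after a @ step 1: {u1}
  — P admits the full trace.
Trace ⟨a⟩ through Q, begin at {v0}:
  after a @ step 1: no successor for Q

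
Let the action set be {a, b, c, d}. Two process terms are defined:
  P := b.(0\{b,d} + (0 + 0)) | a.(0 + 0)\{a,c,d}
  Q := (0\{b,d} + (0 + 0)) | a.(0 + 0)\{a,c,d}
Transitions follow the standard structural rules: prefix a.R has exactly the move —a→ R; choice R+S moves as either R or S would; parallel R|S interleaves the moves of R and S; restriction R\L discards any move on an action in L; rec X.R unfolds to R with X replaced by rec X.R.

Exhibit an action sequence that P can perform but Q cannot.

P's transition system — 4 states:
  m0 = b.(0\{b,d} + (0 + 0)) | a.(0 + 0)\{a,c,d} ⊢ -a-> m1, -b-> m2
  m1 = b.(0\{b,d} + (0 + 0)) | (0 + 0)\{a,c,d} ⊢ -b-> m3
  m2 = (0\{b,d} + (0 + 0)) | a.(0 + 0)\{a,c,d} ⊢ -a-> m3
  m3 = (0\{b,d} + (0 + 0)) | (0 + 0)\{a,c,d} ⊢ ·
Q's transition system — 2 states:
  n0 = (0\{b,d} + (0 + 0)) | a.(0 + 0)\{a,c,d} ⊢ -a-> n1
  n1 = (0\{b,d} + (0 + 0)) | (0 + 0)\{a,c,d} ⊢ ·
Executing b from P (initial set {m0}):
  step 1 (b): {m2}
  ✓ P
Executing b from Q (initial set {n0}):
  step 1 (b): ∅ (Q stuck)

b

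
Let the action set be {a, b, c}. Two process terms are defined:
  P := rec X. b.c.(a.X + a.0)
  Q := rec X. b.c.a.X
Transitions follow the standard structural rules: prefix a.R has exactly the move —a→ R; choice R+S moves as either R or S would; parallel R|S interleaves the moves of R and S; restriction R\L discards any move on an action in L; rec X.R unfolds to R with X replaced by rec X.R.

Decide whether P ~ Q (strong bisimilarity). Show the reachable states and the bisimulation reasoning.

P's transition system — 4 states:
  p0 = rec X. b.c.(a.X + a.0) has moves --b--▸ p1
  p1 = c.(a.(rec X. b.c.(a.X + a.0)) + a.0) has moves --c--▸ p2
  p2 = a.(rec X. b.c.(a.X + a.0)) + a.0 has moves --a--▸ p0, --a--▸ p3
  p3 = 0 has moves (no moves)
Q's transition system — 3 states:
  q0 = rec X. b.c.a.X has moves --b--▸ q1
  q1 = c.a.(rec X. b.c.a.X) has moves --c--▸ q2
  q2 = a.(rec X. b.c.a.X) has moves --a--▸ q0
Coarsest stable partition (strong bisimilarity classes):
  B0 = {p0}
  B1 = {p1}
  B2 = {p2}
  B3 = {p3}
  B4 = {q0}
  B5 = {q1}
  B6 = {q2}
p0 ∈ B0, q0 ∈ B4 → different blocks

not bisimilar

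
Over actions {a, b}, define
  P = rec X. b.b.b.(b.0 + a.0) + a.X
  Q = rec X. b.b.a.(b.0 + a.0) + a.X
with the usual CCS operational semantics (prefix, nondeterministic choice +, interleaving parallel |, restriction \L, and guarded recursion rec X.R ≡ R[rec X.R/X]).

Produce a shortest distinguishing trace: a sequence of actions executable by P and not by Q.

Reachable graph of P (5 states):
  p0 = rec X. b.b.b.(b.0 + a.0) + a.X | =a=> p0, =b=> p1
  p1 = b.b.(b.0 + a.0) | =b=> p2
  p2 = b.(b.0 + a.0) | =b=> p3
  p3 = b.0 + a.0 | =a=> p4, =b=> p4
  p4 = 0 | (no moves)
Reachable graph of Q (5 states):
  q0 = rec X. b.b.a.(b.0 + a.0) + a.X | =a=> q0, =b=> q1
  q1 = b.a.(b.0 + a.0) | =b=> q2
  q2 = a.(b.0 + a.0) | =a=> q3
  q3 = b.0 + a.0 | =a=> q4, =b=> q4
  q4 = 0 | (no moves)
Run σ = ⟨bbb⟩ on P: start {p0}
  after b @ step 1: {p1}
  after b @ step 2: {p2}
  after b @ step 3: {p3}
  — P admits the full trace.
Run σ = ⟨bbb⟩ on Q: start {q0}
  after b @ step 1: {q1}
  after b @ step 2: {q2}
  after b @ step 3: no successor for Q

bbb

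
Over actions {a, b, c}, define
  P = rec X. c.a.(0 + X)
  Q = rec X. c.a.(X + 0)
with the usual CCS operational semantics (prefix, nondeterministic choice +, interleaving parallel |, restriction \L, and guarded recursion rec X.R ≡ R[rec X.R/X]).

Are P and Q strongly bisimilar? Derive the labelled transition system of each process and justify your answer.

bisimilar

LTS(P): 3 reachable states
  m0 = rec X. c.a.(0 + X) :: ··c··> m1
  m1 = a.(0 + (rec X. c.a.(0 + X))) :: ··a··> m2
  m2 = 0 + (rec X. c.a.(0 + X)) :: ··c··> m1
LTS(Q): 3 reachable states
  n0 = rec X. c.a.(X + 0) :: ··c··> n1
  n1 = a.((rec X. c.a.(X + 0)) + 0) :: ··a··> n2
  n2 = (rec X. c.a.(X + 0)) + 0 :: ··c··> n1
Bisimilarity quotient blocks:
  B0 = {m0, m2, n0, n2}
  B1 = {m1, n1}
m0 ∈ B0, n0 ∈ B0 → same block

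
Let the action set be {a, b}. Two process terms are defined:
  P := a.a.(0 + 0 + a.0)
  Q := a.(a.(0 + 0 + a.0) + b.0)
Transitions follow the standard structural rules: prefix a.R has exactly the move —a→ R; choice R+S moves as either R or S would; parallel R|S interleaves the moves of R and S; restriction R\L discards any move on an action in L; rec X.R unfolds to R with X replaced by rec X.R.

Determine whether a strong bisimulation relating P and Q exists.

P ≁ Q

P's transition system — 4 states:
  u0 = a.a.(0 + 0 + a.0) has moves -a-> u1
  u1 = a.(0 + 0 + a.0) has moves -a-> u2
  u2 = 0 + 0 + a.0 has moves -a-> u3
  u3 = 0 has moves ∅
Q's transition system — 4 states:
  v0 = a.(a.(0 + 0 + a.0) + b.0) has moves -a-> v1
  v1 = a.(0 + 0 + a.0) + b.0 has moves -a-> v2, -b-> v3
  v2 = 0 + 0 + a.0 has moves -a-> v3
  v3 = 0 has moves ∅
Partition-refinement fixed point:
  B0 = {u0}
  B1 = {u1}
  B2 = {u2, v2}
  B3 = {u3, v3}
  B4 = {v0}
  B5 = {v1}
u0 ∈ B0, v0 ∈ B4 → different blocks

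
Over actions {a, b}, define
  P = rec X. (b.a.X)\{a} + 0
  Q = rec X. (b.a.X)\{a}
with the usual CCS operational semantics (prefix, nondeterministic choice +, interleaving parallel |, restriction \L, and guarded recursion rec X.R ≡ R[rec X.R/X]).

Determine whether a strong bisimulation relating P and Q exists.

LTS(P): 2 reachable states
  u0 = rec X. (b.a.X)\{a} + 0 | --b--▸ u1
  u1 = (a.(rec X. (b.a.X)\{a} + 0))\{a} | ∅
LTS(Q): 2 reachable states
  v0 = rec X. (b.a.X)\{a} | --b--▸ v1
  v1 = (a.(rec X. (b.a.X)\{a}))\{a} | ∅
Bisimilarity quotient blocks:
  B0 = {u0, v0}
  B1 = {u1, v1}
u0 ∈ B0, v0 ∈ B0 → same block

P ~ Q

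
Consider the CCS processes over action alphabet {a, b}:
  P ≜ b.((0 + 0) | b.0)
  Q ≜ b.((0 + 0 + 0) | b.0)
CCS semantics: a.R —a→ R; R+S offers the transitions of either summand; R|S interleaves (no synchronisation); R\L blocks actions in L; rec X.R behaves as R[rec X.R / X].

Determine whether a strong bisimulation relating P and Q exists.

P's transition system — 3 states:
  u0 = b.((0 + 0) | b.0) → ··b··> u1
  u1 = (0 + 0) | b.0 → ··b··> u2
  u2 = (0 + 0) | 0 → ·
Q's transition system — 3 states:
  v0 = b.((0 + 0 + 0) | b.0) → ··b··> v1
  v1 = (0 + 0 + 0) | b.0 → ··b··> v2
  v2 = (0 + 0 + 0) | 0 → ·
Coarsest stable partition (strong bisimilarity classes):
  B0 = {u0, v0}
  B1 = {u1, v1}
  B2 = {u2, v2}
u0 ∈ B0, v0 ∈ B0 → same block

P ~ Q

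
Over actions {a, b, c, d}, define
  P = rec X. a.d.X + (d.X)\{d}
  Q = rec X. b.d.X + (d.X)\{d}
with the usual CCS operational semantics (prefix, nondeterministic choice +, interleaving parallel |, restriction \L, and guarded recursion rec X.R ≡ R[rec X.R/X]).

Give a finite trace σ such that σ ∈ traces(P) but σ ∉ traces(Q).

a

P's transition system — 2 states:
  u0 = rec X. a.d.X + (d.X)\{d} ⊢ —a→ u1
  u1 = d.(rec X. a.d.X + (d.X)\{d}) ⊢ —d→ u0
Q's transition system — 2 states:
  v0 = rec X. b.d.X + (d.X)\{d} ⊢ —b→ v1
  v1 = d.(rec X. b.d.X + (d.X)\{d}) ⊢ —d→ v0
Executing a from P (initial set {u0}):
  after a @ step 1: {u1}
  — P admits the full trace.
Executing a from Q (initial set {v0}):
  after a @ step 1: ∅ (Q stuck)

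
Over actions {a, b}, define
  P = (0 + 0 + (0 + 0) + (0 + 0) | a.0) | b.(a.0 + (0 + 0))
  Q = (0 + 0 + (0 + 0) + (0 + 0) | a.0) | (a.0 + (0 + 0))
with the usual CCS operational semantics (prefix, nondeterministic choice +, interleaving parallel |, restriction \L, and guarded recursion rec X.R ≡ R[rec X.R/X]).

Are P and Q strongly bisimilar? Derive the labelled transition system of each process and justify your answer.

P ≁ Q

P's transition system — 6 states:
  u0 = (0 + 0 + (0 + 0) + (0 + 0) | a.0) | b.(a.0 + (0 + 0)) ⊢ ··a··> u1, ··b··> u2
  u1 = (0 + 0) | 0 | b.(a.0 + (0 + 0)) ⊢ ··b··> u3
  u2 = (0 + 0 + (0 + 0) + (0 + 0) | a.0) | (a.0 + (0 + 0)) ⊢ ··a··> u3, ··a··> u4
  u3 = (0 + 0) | 0 | (a.0 + (0 + 0)) ⊢ ··a··> u5
  u4 = (0 + 0 + (0 + 0) + (0 + 0) | a.0) | 0 ⊢ ··a··> u5
  u5 = (0 + 0) | 0 | 0 ⊢ (no moves)
Q's transition system — 4 states:
  v0 = (0 + 0 + (0 + 0) + (0 + 0) | a.0) | (a.0 + (0 + 0)) ⊢ ··a··> v1, ··a··> v2
  v1 = (0 + 0 + (0 + 0) + (0 + 0) | a.0) | 0 ⊢ ··a··> v3
  v2 = (0 + 0) | 0 | (a.0 + (0 + 0)) ⊢ ··a··> v3
  v3 = (0 + 0) | 0 | 0 ⊢ (no moves)
Coarsest stable partition (strong bisimilarity classes):
  B0 = {u0}
  B1 = {u1}
  B2 = {u3, u4, v1, v2}
  B3 = {u5, v3}
  B4 = {u2, v0}
u0 ∈ B0, v0 ∈ B4 → different blocks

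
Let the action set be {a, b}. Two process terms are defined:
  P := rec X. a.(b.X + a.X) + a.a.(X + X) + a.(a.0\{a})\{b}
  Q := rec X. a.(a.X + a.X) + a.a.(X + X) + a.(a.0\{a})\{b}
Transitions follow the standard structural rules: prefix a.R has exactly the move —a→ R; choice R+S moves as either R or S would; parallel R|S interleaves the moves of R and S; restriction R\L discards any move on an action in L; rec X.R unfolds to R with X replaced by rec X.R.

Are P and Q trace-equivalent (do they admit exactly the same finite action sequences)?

NO — witness ⟨ab⟩

Reachable graph of P (6 states):
  m0 = rec X. a.(b.X + a.X) + a.a.(X + X) + a.(a.0\{a})\{b} | ··a··> m1, ··a··> m2, ··a··> m3
  m1 = (a.0\{a})\{b} | ··a··> m4
  m2 = a.((rec X. a.(b.X + a.X) + a.a.(X + X) + a.(a.0\{a})\{b}) + (rec X. a.(b.X + a.X) + a.a.(X + X) + a.(a.0\{a})\{b})) | ··a··> m5
  m3 = b.(rec X. a.(b.X + a.X) + a.a.(X + X) + a.(a.0\{a})\{b}) + a.(rec X. a.(b.X + a.X) + a.a.(X + X) + a.(a.0\{a})\{b}) | ··a··> m0, ··b··> m0
  m4 = 0\{a}\{b} | ∅
  m5 = (rec X. a.(b.X + a.X) + a.a.(X + X) + a.(a.0\{a})\{b}) + (rec X. a.(b.X + a.X) + a.a.(X + X) + a.(a.0\{a})\{b}) | ··a··> m1, ··a··> m2, ··a··> m3
Reachable graph of Q (6 states):
  n0 = rec X. a.(a.X + a.X) + a.a.(X + X) + a.(a.0\{a})\{b} | ··a··> n1, ··a··> n2, ··a··> n3
  n1 = (a.0\{a})\{b} | ··a··> n4
  n2 = a.((rec X. a.(a.X + a.X) + a.a.(X + X) + a.(a.0\{a})\{b}) + (rec X. a.(a.X + a.X) + a.a.(X + X) + a.(a.0\{a})\{b})) | ··a··> n5
  n3 = a.(rec X. a.(a.X + a.X) + a.a.(X + X) + a.(a.0\{a})\{b}) + a.(rec X. a.(a.X + a.X) + a.a.(X + X) + a.(a.0\{a})\{b}) | ··a··> n0
  n4 = 0\{a}\{b} | ∅
  n5 = (rec X. a.(a.X + a.X) + a.a.(X + X) + a.(a.0\{a})\{b}) + (rec X. a.(a.X + a.X) + a.a.(X + X) + a.(a.0\{a})\{b}) | ··a··> n1, ··a··> n2, ··a··> n3
Trace ⟨ab⟩ through P, begin at {m0}:
  after a @ step 1: {m1, m2, m3}
  after b @ step 2: {m0}
  P completes σ.
Trace ⟨ab⟩ through Q, begin at {n0}:
  after a @ step 1: {n1, n2, n3}
  after b @ step 2: ∅ (Q stuck)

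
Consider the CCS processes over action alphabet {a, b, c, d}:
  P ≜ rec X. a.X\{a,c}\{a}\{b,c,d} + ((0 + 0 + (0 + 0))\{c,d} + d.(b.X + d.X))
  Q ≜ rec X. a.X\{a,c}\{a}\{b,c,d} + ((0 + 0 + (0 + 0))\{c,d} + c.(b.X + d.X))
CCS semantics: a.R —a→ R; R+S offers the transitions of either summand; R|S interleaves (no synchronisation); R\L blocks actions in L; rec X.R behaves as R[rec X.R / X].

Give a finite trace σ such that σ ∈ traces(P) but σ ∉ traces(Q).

Reachable graph of P (3 states):
  s0 = rec X. a.X\{a,c}\{a}\{b,c,d} + ((0 + 0 + (0 + 0))\{c,d} + d.(b.X + d.X)) | --a--▸ s1, --d--▸ s2
  s1 = (rec X. a.X\{a,c}\{a}\{b,c,d} + ((0 + 0 + (0 + 0))\{c,d} + d.(b.X + d.X)))\{a,c}\{a}\{b,c,d} | (no moves)
  s2 = b.(rec X. a.X\{a,c}\{a}\{b,c,d} + ((0 + 0 + (0 + 0))\{c,d} + d.(b.X + d.X))) + d.(rec X. a.X\{a,c}\{a}\{b,c,d} + ((0 + 0 + (0 + 0))\{c,d} + d.(b.X + d.X))) | --b--▸ s0, --d--▸ s0
Reachable graph of Q (3 states):
  t0 = rec X. a.X\{a,c}\{a}\{b,c,d} + ((0 + 0 + (0 + 0))\{c,d} + c.(b.X + d.X)) | --a--▸ t1, --c--▸ t2
  t1 = (rec X. a.X\{a,c}\{a}\{b,c,d} + ((0 + 0 + (0 + 0))\{c,d} + c.(b.X + d.X)))\{a,c}\{a}\{b,c,d} | (no moves)
  t2 = b.(rec X. a.X\{a,c}\{a}\{b,c,d} + ((0 + 0 + (0 + 0))\{c,d} + c.(b.X + d.X))) + d.(rec X. a.X\{a,c}\{a}\{b,c,d} + ((0 + 0 + (0 + 0))\{c,d} + c.(b.X + d.X))) | --b--▸ t0, --d--▸ t0
Trace ⟨d⟩ through P, begin at {s0}:
  [1] d ⇒ {s2}
  — P admits the full trace.
Trace ⟨d⟩ through Q, begin at {t0}:
  [1] d ⇒ ∅ (Q stuck)

d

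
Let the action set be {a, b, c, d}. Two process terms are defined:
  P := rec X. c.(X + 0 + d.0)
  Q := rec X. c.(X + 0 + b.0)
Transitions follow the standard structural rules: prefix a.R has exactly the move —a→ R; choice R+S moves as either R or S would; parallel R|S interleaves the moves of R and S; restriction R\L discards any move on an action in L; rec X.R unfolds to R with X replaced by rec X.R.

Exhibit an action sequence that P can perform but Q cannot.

P's transition system — 3 states:
  s0 = rec X. c.(X + 0 + d.0) → --c--▸ s1
  s1 = (rec X. c.(X + 0 + d.0)) + 0 + d.0 → --c--▸ s1, --d--▸ s2
  s2 = 0 → deadlocked
Q's transition system — 3 states:
  t0 = rec X. c.(X + 0 + b.0) → --c--▸ t1
  t1 = (rec X. c.(X + 0 + b.0)) + 0 + b.0 → --b--▸ t2, --c--▸ t1
  t2 = 0 → deadlocked
Executing cd from P (initial set {s0}):
  [1] c ⇒ {s1}
  [2] d ⇒ {s2}
  P completes σ.
Executing cd from Q (initial set {t0}):
  [1] c ⇒ {t1}
  [2] d ⇒ ∅ (Q stuck)

cd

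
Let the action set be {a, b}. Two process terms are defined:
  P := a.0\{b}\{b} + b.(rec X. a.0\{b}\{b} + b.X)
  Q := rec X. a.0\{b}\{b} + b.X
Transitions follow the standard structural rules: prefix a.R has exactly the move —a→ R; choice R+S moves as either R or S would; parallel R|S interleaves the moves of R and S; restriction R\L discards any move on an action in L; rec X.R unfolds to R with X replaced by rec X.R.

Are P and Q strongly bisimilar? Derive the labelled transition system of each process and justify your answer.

Reachable graph of P (3 states):
  m0 = a.0\{b}\{b} + b.(rec X. a.0\{b}\{b} + b.X) | --a--▸ m1, --b--▸ m2
  m1 = 0\{b}\{b} | (no moves)
  m2 = rec X. a.0\{b}\{b} + b.X | --a--▸ m1, --b--▸ m2
Reachable graph of Q (2 states):
  n0 = rec X. a.0\{b}\{b} + b.X | --a--▸ n1, --b--▸ n0
  n1 = 0\{b}\{b} | (no moves)
Partition-refinement fixed point:
  B0 = {m0, m2, n0}
  B1 = {m1, n1}
m0 ∈ B0, n0 ∈ B0 → same block

YES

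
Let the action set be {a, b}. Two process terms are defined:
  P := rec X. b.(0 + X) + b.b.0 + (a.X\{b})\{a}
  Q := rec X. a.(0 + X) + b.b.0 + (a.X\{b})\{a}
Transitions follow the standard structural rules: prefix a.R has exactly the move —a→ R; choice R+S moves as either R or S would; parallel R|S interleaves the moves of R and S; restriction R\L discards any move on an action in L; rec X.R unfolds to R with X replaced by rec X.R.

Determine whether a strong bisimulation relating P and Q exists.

not bisimilar

P's transition system — 4 states:
  p0 = rec X. b.(0 + X) + b.b.0 + (a.X\{b})\{a} has moves =b=> p1, =b=> p2
  p1 = 0 + (rec X. b.(0 + X) + b.b.0 + (a.X\{b})\{a}) has moves =b=> p1, =b=> p2
  p2 = b.0 has moves =b=> p3
  p3 = 0 has moves deadlocked
Q's transition system — 4 states:
  q0 = rec X. a.(0 + X) + b.b.0 + (a.X\{b})\{a} has moves =a=> q1, =b=> q2
  q1 = 0 + (rec X. a.(0 + X) + b.b.0 + (a.X\{b})\{a}) has moves =a=> q1, =b=> q2
  q2 = b.0 has moves =b=> q3
  q3 = 0 has moves deadlocked
Coarsest stable partition (strong bisimilarity classes):
  B0 = {p0, p1}
  B1 = {p2, q2}
  B2 = {p3, q3}
  B3 = {q0, q1}
p0 ∈ B0, q0 ∈ B3 → different blocks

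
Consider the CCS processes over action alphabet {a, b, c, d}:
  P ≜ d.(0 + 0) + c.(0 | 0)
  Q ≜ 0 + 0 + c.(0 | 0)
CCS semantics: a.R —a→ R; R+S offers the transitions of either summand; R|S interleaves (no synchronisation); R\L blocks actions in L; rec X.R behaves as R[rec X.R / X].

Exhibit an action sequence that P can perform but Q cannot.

d

P's transition system — 3 states:
  p0 = d.(0 + 0) + c.(0 | 0) has moves -c-> p1, -d-> p2
  p1 = 0 | 0 has moves (no moves)
  p2 = 0 + 0 has moves (no moves)
Q's transition system — 2 states:
  q0 = 0 + 0 + c.(0 | 0) has moves -c-> q1
  q1 = 0 | 0 has moves (no moves)
Executing d from P (initial set {p0}):
  [1] d ⇒ {p2}
  — P admits the full trace.
Executing d from Q (initial set {q0}):
  [1] d ⇒ ∅  — Q cannot continue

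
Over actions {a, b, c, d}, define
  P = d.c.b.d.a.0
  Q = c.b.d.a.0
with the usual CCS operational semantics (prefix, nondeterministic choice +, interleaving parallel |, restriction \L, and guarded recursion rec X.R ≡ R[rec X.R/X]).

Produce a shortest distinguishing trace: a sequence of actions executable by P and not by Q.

d

Reachable graph of P (6 states):
  u0 = d.c.b.d.a.0 ⊢ -d-> u1
  u1 = c.b.d.a.0 ⊢ -c-> u2
  u2 = b.d.a.0 ⊢ -b-> u3
  u3 = d.a.0 ⊢ -d-> u4
  u4 = a.0 ⊢ -a-> u5
  u5 = 0 ⊢ ∅
Reachable graph of Q (5 states):
  v0 = c.b.d.a.0 ⊢ -c-> v1
  v1 = b.d.a.0 ⊢ -b-> v2
  v2 = d.a.0 ⊢ -d-> v3
  v3 = a.0 ⊢ -a-> v4
  v4 = 0 ⊢ ∅
Executing d from P (initial set {u0}):
  [1] d ⇒ {u1}
  — P admits the full trace.
Executing d from Q (initial set {v0}):
  [1] d ⇒ ∅  — Q cannot continue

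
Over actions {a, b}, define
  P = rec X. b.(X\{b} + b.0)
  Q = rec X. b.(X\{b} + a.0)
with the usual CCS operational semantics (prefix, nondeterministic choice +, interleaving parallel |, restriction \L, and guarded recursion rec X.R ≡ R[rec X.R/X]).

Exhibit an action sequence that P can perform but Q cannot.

Reachable graph of P (3 states):
  u0 = rec X. b.(X\{b} + b.0) ⊢ -b-> u1
  u1 = (rec X. b.(X\{b} + b.0))\{b} + b.0 ⊢ -b-> u2
  u2 = 0 ⊢ (no moves)
Reachable graph of Q (3 states):
  v0 = rec X. b.(X\{b} + a.0) ⊢ -b-> v1
  v1 = (rec X. b.(X\{b} + a.0))\{b} + a.0 ⊢ -a-> v2
  v2 = 0 ⊢ (no moves)
Run σ = ⟨bb⟩ on P: start {u0}
  step 1 (b): {u1}
  step 2 (b): {u2}
  P completes σ.
Run σ = ⟨bb⟩ on Q: start {v0}
  step 1 (b): {v1}
  step 2 (b): ∅ (Q stuck)

bb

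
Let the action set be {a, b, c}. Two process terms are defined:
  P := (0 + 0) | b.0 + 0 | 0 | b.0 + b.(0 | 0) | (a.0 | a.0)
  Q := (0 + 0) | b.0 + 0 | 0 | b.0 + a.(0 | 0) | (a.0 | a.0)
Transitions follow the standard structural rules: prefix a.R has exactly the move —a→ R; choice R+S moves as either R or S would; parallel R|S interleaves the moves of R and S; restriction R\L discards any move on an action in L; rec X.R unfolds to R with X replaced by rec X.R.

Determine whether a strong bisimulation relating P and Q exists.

P's transition system — 10 states:
  m0 = (0 + 0) | b.0 + 0 | 0 | b.0 + b.(0 | 0) | (a.0 | a.0) :: ··a··> m1, ··a··> m2, ··b··> m3, ··b··> m4, ··b··> m5
  m1 = b.(0 | 0) | (0 | a.0) :: ··a··> m6, ··b··> m7
  m2 = b.(0 | 0) | (a.0 | 0) :: ··a··> m6, ··b··> m8
  m3 = (0 + 0) | 0 :: ∅
  m4 = 0 | 0 | (a.0 | a.0) :: ··a··> m7, ··a··> m8
  m5 = 0 | 0 | 0 :: ∅
  m6 = b.(0 | 0) | (0 | 0) :: ··b··> m9
  m7 = 0 | 0 | (0 | a.0) :: ··a··> m9
  m8 = 0 | 0 | (a.0 | 0) :: ··a··> m9
  m9 = 0 | 0 | (0 | 0) :: ∅
Q's transition system — 10 states:
  n0 = (0 + 0) | b.0 + 0 | 0 | b.0 + a.(0 | 0) | (a.0 | a.0) :: ··a··> n1, ··a··> n2, ··a··> n3, ··b··> n4, ··b··> n5
  n1 = 0 | 0 | (a.0 | a.0) :: ··a··> n6, ··a··> n7
  n2 = a.(0 | 0) | (0 | a.0) :: ··a··> n6, ··a··> n8
  n3 = a.(0 | 0) | (a.0 | 0) :: ··a··> n7, ··a··> n8
  n4 = (0 + 0) | 0 :: ∅
  n5 = 0 | 0 | 0 :: ∅
  n6 = 0 | 0 | (0 | a.0) :: ··a··> n9
  n7 = 0 | 0 | (a.0 | 0) :: ··a··> n9
  n8 = a.(0 | 0) | (0 | 0) :: ··a··> n9
  n9 = 0 | 0 | (0 | 0) :: ∅
Partition-refinement fixed point:
  B0 = {m0}
  B1 = {m1, m2}
  B2 = {m6}
  B3 = {m3, m5, m9, n4, n5, n9}
  B4 = {m7, m8, n6, n7, n8}
  B5 = {m4, n1, n2, n3}
  B6 = {n0}
m0 ∈ B0, n0 ∈ B6 → different blocks

NO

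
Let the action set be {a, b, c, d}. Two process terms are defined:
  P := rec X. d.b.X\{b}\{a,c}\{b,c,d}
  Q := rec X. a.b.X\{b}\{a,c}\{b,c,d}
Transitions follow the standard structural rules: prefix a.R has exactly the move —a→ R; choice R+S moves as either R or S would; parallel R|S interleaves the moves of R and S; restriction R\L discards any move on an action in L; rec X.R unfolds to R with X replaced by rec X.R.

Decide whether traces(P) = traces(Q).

NO — witness ⟨d⟩

Reachable graph of P (3 states):
  m0 = rec X. d.b.X\{b}\{a,c}\{b,c,d} → -d-> m1
  m1 = b.(rec X. d.b.X\{b}\{a,c}\{b,c,d})\{b}\{a,c}\{b,c,d} → -b-> m2
  m2 = (rec X. d.b.X\{b}\{a,c}\{b,c,d})\{b}\{a,c}\{b,c,d} → stopped
Reachable graph of Q (3 states):
  n0 = rec X. a.b.X\{b}\{a,c}\{b,c,d} → -a-> n1
  n1 = b.(rec X. a.b.X\{b}\{a,c}\{b,c,d})\{b}\{a,c}\{b,c,d} → -b-> n2
  n2 = (rec X. a.b.X\{b}\{a,c}\{b,c,d})\{b}\{a,c}\{b,c,d} → stopped
Run σ = ⟨d⟩ on P: start {m0}
  after d @ step 1: {m1}
  — P admits the full trace.
Run σ = ⟨d⟩ on Q: start {n0}
  after d @ step 1: ∅ (Q stuck)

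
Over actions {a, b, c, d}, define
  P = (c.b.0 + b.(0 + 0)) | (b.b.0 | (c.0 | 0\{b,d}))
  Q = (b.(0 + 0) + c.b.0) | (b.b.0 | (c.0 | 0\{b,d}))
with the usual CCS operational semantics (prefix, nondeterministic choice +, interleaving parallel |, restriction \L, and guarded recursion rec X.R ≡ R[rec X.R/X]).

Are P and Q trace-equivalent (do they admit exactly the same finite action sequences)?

LTS(P): 24 reachable states
  p0 = (c.b.0 + b.(0 + 0)) | (b.b.0 | (c.0 | 0\{b,d})) | =b=> p1, =b=> p2, =c=> p3, =c=> p4
  p1 = (0 + 0) | (b.b.0 | (c.0 | 0\{b,d})) | =b=> p5, =c=> p6
  p2 = (c.b.0 + b.(0 + 0)) | (b.0 | (c.0 | 0\{b,d})) | =b=> p5, =b=> p7, =c=> p8, =c=> p9
  p3 = (c.b.0 + b.(0 + 0)) | (b.b.0 | (0 | 0\{b,d})) | =b=> p6, =b=> p8, =c=> p10
  p4 = b.0 | (b.b.0 | (c.0 | 0\{b,d})) | =b=> p11, =b=> p9, =c=> p10
  p5 = (0 + 0) | (b.0 | (c.0 | 0\{b,d})) | =b=> p12, =c=> p13
  p6 = (0 + 0) | (b.b.0 | (0 | 0\{b,d})) | =b=> p13
  p7 = (c.b.0 + b.(0 + 0)) | (0 | (c.0 | 0\{b,d})) | =b=> p12, =c=> p14, =c=> p15
  p8 = (c.b.0 + b.(0 + 0)) | (b.0 | (0 | 0\{b,d})) | =b=> p13, =b=> p14, =c=> p16
  p9 = b.0 | (b.0 | (c.0 | 0\{b,d})) | =b=> p15, =b=> p17, =c=> p16
  p10 = b.0 | (b.b.0 | (0 | 0\{b,d})) | =b=> p16, =b=> p18
  p11 = 0 | (b.b.0 | (c.0 | 0\{b,d})) | =b=> p17, =c=> p18
  p12 = (0 + 0) | (0 | (c.0 | 0\{b,d})) | =c=> p19
  p13 = (0 + 0) | (b.0 | (0 | 0\{b,d})) | =b=> p19
  p14 = (c.b.0 + b.(0 + 0)) | (0 | (0 | 0\{b,d})) | =b=> p19, =c=> p20
  p15 = b.0 | (0 | (c.0 | 0\{b,d})) | =b=> p21, =c=> p20
  p16 = b.0 | (b.0 | (0 | 0\{b,d})) | =b=> p20, =b=> p22
  p17 = 0 | (b.0 | (c.0 | 0\{b,d})) | =b=> p21, =c=> p22
  p18 = 0 | (b.b.0 | (0 | 0\{b,d})) | =b=> p22
  p19 = (0 + 0) | (0 | (0 | 0\{b,d})) | stopped
  p20 = b.0 | (0 | (0 | 0\{b,d})) | =b=> p23
  p21 = 0 | (0 | (c.0 | 0\{b,d})) | =c=> p23
  p22 = 0 | (b.0 | (0 | 0\{b,d})) | =b=> p23
  p23 = 0 | (0 | (0 | 0\{b,d})) | stopped
LTS(Q): 24 reachable states
  q0 = (b.(0 + 0) + c.b.0) | (b.b.0 | (c.0 | 0\{b,d})) | =b=> q1, =b=> q2, =c=> q3, =c=> q4
  q1 = (0 + 0) | (b.b.0 | (c.0 | 0\{b,d})) | =b=> q5, =c=> q6
  q2 = (b.(0 + 0) + c.b.0) | (b.0 | (c.0 | 0\{b,d})) | =b=> q5, =b=> q7, =c=> q8, =c=> q9
  q3 = (b.(0 + 0) + c.b.0) | (b.b.0 | (0 | 0\{b,d})) | =b=> q6, =b=> q8, =c=> q10
  q4 = b.0 | (b.b.0 | (c.0 | 0\{b,d})) | =b=> q11, =b=> q9, =c=> q10
  q5 = (0 + 0) | (b.0 | (c.0 | 0\{b,d})) | =b=> q12, =c=> q13
  q6 = (0 + 0) | (b.b.0 | (0 | 0\{b,d})) | =b=> q13
  q7 = (b.(0 + 0) + c.b.0) | (0 | (c.0 | 0\{b,d})) | =b=> q12, =c=> q14, =c=> q15
  q8 = (b.(0 + 0) + c.b.0) | (b.0 | (0 | 0\{b,d})) | =b=> q13, =b=> q14, =c=> q16
  q9 = b.0 | (b.0 | (c.0 | 0\{b,d})) | =b=> q15, =b=> q17, =c=> q16
  q10 = b.0 | (b.b.0 | (0 | 0\{b,d})) | =b=> q16, =b=> q18
  q11 = 0 | (b.b.0 | (c.0 | 0\{b,d})) | =b=> q17, =c=> q18
  q12 = (0 + 0) | (0 | (c.0 | 0\{b,d})) | =c=> q19
  q13 = (0 + 0) | (b.0 | (0 | 0\{b,d})) | =b=> q19
  q14 = (b.(0 + 0) + c.b.0) | (0 | (0 | 0\{b,d})) | =b=> q19, =c=> q20
  q15 = b.0 | (0 | (c.0 | 0\{b,d})) | =b=> q21, =c=> q20
  q16 = b.0 | (b.0 | (0 | 0\{b,d})) | =b=> q20, =b=> q22
  q17 = 0 | (b.0 | (c.0 | 0\{b,d})) | =b=> q21, =c=> q22
  q18 = 0 | (b.b.0 | (0 | 0\{b,d})) | =b=> q22
  q19 = (0 + 0) | (0 | (0 | 0\{b,d})) | stopped
  q20 = b.0 | (0 | (0 | 0\{b,d})) | =b=> q23
  q21 = 0 | (0 | (c.0 | 0\{b,d})) | =c=> q23
  q22 = 0 | (b.0 | (0 | 0\{b,d})) | =b=> q23
  q23 = 0 | (0 | (0 | 0\{b,d})) | stopped
Coarsest stable partition (strong bisimilarity classes):
  B0 = {p0, q0}
  B1 = {p3, q3}
  B2 = {p10, q10}
  B3 = {p16, p18, p6, q16, q18, q6}
  B4 = {p13, p20, p22, q13, q20, q22}
  B5 = {p19, p23, q19, q23}
  B6 = {p8, q8}
  B7 = {p14, q14}
  B8 = {p4, q4}
  B9 = {p1, p11, p9, q1, q11, q9}
  B10 = {p15, p17, p5, q15, q17, q5}
  B11 = {p12, p21, q12, q21}
  B12 = {p2, q2}
  B13 = {p7, q7}
p0 ∈ B0, q0 ∈ B0 → same block
Bisimilar ⇒ trace-equivalent.

YES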